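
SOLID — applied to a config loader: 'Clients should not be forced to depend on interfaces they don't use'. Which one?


This describes the Interface Segregation Principle (ISP)

Interface Segregation Principle (ISP)


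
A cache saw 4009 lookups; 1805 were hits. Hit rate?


Formula: hit rate = hits / (hits + misses) * 100
hit rate = 1805 / (1805 + 2204) * 100
hit rate = 1805 / 4009 * 100
hit rate = 45.02%

45.02%


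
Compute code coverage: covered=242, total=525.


Coverage = covered / total * 100
Coverage = 242 / 525 * 100
Coverage = 46.1%

46.1%


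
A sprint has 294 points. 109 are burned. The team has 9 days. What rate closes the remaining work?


Formula: Required rate = Remaining points / Days left
Remaining = 294 - 109 = 185 points
Required rate = 185 / 9 = 20.56 points/day

20.56 points/day


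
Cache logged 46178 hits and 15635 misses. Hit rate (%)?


Formula: hit rate = hits / (hits + misses) * 100
hit rate = 46178 / (46178 + 15635) * 100
hit rate = 46178 / 61813 * 100
hit rate = 74.71%

74.71%


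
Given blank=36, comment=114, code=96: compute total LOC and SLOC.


Total LOC = blank + comment + code
Total LOC = 36 + 114 + 96 = 246
SLOC (source only) = code = 96

Total LOC: 246, SLOC: 96


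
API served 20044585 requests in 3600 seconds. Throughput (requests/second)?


Formula: throughput = requests / seconds
throughput = 20044585 / 3600
throughput = 5567.94 requests/second

5567.94 requests/second


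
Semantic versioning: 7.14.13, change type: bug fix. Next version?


Current: 7.14.13
Change category: 'bug fix' → patch bump
SemVer rule: patch bump → increment PATCH (MAJOR and MINOR unchanged)
New: 7.14.14

7.14.14


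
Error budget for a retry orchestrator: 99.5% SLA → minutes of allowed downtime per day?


Formula: allowed downtime = period * (100 - SLA) / 100
Period (day) = 1440 minutes
Unavailability fraction = (100 - 99.5) / 100
Allowed downtime = 1440 * (100 - 99.5) / 100
Allowed downtime = 7.2 minutes

7.2 minutes


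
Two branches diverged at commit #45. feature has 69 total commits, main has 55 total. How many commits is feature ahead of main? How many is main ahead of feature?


Common ancestor: commit #45
feature commits after divergence: 69 - 45 = 24
main commits after divergence: 55 - 45 = 10
feature is 24 commits ahead of main
main is 10 commits ahead of feature

feature ahead: 24, main ahead: 10


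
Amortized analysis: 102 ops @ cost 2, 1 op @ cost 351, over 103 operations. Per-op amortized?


Formula: Amortized cost = Total cost / Operations
Total cost = (102 * 2) + (1 * 351)
Total cost = 204 + 351 = 555
Amortized = 555 / 103 = 5.3883

5.3883


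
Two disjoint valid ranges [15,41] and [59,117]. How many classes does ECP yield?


Valid ranges: [15,41] and [59,117]
Class 1: x < 15 — invalid
Class 2: 15 ≤ x ≤ 41 — valid
Class 3: 41 < x < 59 — invalid (gap between ranges)
Class 4: 59 ≤ x ≤ 117 — valid
Class 5: x > 117 — invalid
Total equivalence classes: 5

5 equivalence classes


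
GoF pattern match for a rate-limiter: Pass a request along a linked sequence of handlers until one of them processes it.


This matches the Chain of Responsibility pattern

Chain of Responsibility


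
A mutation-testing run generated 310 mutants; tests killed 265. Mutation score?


Mutation score = killed / total * 100
Mutation score = 265 / 310 * 100
Mutation score = 85.48%

85.48%


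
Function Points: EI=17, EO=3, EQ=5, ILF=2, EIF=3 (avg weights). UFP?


UFP = EI*4 + EO*5 + EQ*4 + ILF*10 + EIF*7
UFP = 17*4 + 3*5 + 5*4 + 2*10 + 3*7
UFP = 68 + 15 + 20 + 20 + 21
UFP = 144

144


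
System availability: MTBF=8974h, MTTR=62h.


Availability = MTBF / (MTBF + MTTR)
Availability = 8974 / (8974 + 62)
Availability = 8974 / 9036
Availability = 99.3139%

99.3139%


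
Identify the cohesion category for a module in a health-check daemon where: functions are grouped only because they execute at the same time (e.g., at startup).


Reasoning: Related by timing only
Type: Temporal cohesion

Temporal cohesion


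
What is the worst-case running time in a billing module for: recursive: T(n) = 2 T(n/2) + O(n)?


Reasoning: master theorem case 2 (merge-sort recurrence)
Complexity: O(n log n)

O(n log n)


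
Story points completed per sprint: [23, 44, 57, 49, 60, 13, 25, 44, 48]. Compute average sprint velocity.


Formula: Avg velocity = Total points / Number of sprints
Points: [23, 44, 57, 49, 60, 13, 25, 44, 48]
Sum = 23 + 44 + 57 + 49 + 60 + 13 + 25 + 44 + 48 = 363
Avg velocity = 363 / 9 = 40.33 points/sprint

40.33 points/sprint


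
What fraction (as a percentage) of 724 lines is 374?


Coverage = covered / total * 100
Coverage = 374 / 724 * 100
Coverage = 51.66%

51.66%


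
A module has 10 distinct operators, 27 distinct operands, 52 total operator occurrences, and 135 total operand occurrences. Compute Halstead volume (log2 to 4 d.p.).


Formula: V = N * log2(η), where N = N1 + N2 and η = η1 + η2
η = 10 + 27 = 37
N = 52 + 135 = 187
log2(37) ≈ 5.2095
V = 187 * 5.2095 = 974.18

974.18


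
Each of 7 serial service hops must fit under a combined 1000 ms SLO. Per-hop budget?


Formula: per_stage = total_budget / stages
per_stage = 1000 / 7
per_stage = 142.86 ms

142.86 ms


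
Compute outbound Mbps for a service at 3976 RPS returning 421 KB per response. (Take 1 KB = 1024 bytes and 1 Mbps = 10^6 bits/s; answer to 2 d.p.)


Formula: Mbps = payload_bytes * RPS * 8 / 1e6
Payload per request = 421 KB = 421 * 1024 = 431104 bytes
Total bytes/sec = 431104 * 3976 = 1714069504
Total bits/sec = 1714069504 * 8 = 13712556032
Mbps = 13712556032 / 1e6 = 13712.56

13712.56 Mbps


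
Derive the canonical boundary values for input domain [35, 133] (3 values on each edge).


Range: [35, 133]
Boundaries: just below min, min, min+1, max-1, max, just above max
Values: [34, 35, 36, 132, 133, 134]

[34, 35, 36, 132, 133, 134]


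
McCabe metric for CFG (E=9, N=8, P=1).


Formula: V(G) = E - N + 2P
V(G) = 9 - 8 + 2*1
V(G) = 1 + 2
V(G) = 3

3


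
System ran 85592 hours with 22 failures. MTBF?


Formula: MTBF = Total operating time / Number of failures
MTBF = 85592 / 22
MTBF = 3890.55 hours

3890.55 hours


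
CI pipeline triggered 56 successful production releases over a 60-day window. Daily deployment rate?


Formula: deployments per day = releases / days
= 56 / 60
= 0.933 deploys/day
(equivalently, 6.53 deploys/week)

0.933 deploys/day


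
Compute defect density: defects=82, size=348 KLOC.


Defect density = defects / KLOC
Defect density = 82 / 348
Defect density = 0.236 defects/KLOC

0.236 defects/KLOC


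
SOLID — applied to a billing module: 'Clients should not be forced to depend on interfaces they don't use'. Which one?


This describes the Interface Segregation Principle (ISP)

Interface Segregation Principle (ISP)


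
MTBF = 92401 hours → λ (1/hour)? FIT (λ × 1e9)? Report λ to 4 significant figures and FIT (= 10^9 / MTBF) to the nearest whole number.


Formula: λ = 1 / MTBF; FIT = λ × 1e9 = 1e9 / MTBF
λ = 1 / 92401 ≈ 1.082e-05 failures/hour
FIT = 1e9 / 92401 ≈ 10822 failures per 1e9 hours (nearest whole number)

λ = 1.082e-05 /h, FIT = 10822


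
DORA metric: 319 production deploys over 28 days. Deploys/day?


Formula: deployments per day = releases / days
= 319 / 28
= 11.393 deploys/day
(equivalently, 79.75 deploys/week)

11.393 deploys/day


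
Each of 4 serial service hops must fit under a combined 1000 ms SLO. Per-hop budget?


Formula: per_stage = total_budget / stages
per_stage = 1000 / 4
per_stage = 250.0 ms

250.0 ms


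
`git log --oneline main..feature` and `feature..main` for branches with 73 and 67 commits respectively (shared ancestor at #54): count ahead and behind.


Common ancestor: commit #54
feature commits after divergence: 73 - 54 = 19
main commits after divergence: 67 - 54 = 13
feature is 19 commits ahead of main
main is 13 commits ahead of feature

feature ahead: 19, main ahead: 13


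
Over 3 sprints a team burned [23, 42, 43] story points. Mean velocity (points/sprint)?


Formula: Avg velocity = Total points / Number of sprints
Points: [23, 42, 43]
Sum = 23 + 42 + 43 = 108
Avg velocity = 108 / 3 = 36.0 points/sprint

36.0 points/sprint


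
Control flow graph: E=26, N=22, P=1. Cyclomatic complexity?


Formula: V(G) = E - N + 2P
V(G) = 26 - 22 + 2*1
V(G) = 4 + 2
V(G) = 6

6


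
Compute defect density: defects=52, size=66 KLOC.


Defect density = defects / KLOC
Defect density = 52 / 66
Defect density = 0.788 defects/KLOC

0.788 defects/KLOC


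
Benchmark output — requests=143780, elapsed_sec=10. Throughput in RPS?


Formula: throughput = requests / seconds
throughput = 143780 / 10
throughput = 14378.0 requests/second

14378.0 requests/second


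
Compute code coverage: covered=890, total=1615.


Coverage = covered / total * 100
Coverage = 890 / 1615 * 100
Coverage = 55.11%

55.11%


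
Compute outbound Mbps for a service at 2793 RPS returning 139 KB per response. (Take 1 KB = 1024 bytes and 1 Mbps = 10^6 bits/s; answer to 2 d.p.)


Formula: Mbps = payload_bytes * RPS * 8 / 1e6
Payload per request = 139 KB = 139 * 1024 = 142336 bytes
Total bytes/sec = 142336 * 2793 = 397544448
Total bits/sec = 397544448 * 8 = 3180355584
Mbps = 3180355584 / 1e6 = 3180.36

3180.36 Mbps


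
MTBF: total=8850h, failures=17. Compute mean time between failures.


Formula: MTBF = Total operating time / Number of failures
MTBF = 8850 / 17
MTBF = 520.59 hours

520.59 hours


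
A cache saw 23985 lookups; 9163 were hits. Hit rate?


Formula: hit rate = hits / (hits + misses) * 100
hit rate = 9163 / (9163 + 14822) * 100
hit rate = 9163 / 23985 * 100
hit rate = 38.2%

38.2%


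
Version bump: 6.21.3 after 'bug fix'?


Current: 6.21.3
Change category: 'bug fix' → patch bump
SemVer rule: patch bump → increment PATCH (MAJOR and MINOR unchanged)
New: 6.21.4

6.21.4


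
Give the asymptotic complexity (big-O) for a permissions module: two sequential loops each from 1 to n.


Reasoning: sequential dominates: O(n) + O(n) = O(n)
Complexity: O(n)

O(n)


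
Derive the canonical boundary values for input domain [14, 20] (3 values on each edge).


Range: [14, 20]
Boundaries: just below min, min, min+1, max-1, max, just above max
Values: [13, 14, 15, 19, 20, 21]

[13, 14, 15, 19, 20, 21]


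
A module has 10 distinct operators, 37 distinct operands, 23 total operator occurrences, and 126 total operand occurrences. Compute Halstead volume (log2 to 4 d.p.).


Formula: V = N * log2(η), where N = N1 + N2 and η = η1 + η2
η = 10 + 37 = 47
N = 23 + 126 = 149
log2(47) ≈ 5.5546
V = 149 * 5.5546 = 827.64

827.64


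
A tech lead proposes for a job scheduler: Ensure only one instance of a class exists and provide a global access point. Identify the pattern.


This matches the Singleton pattern

Singleton


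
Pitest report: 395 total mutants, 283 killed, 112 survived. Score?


Mutation score = killed / total * 100
Mutation score = 283 / 395 * 100
Mutation score = 71.65%

71.65%


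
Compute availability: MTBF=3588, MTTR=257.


Availability = MTBF / (MTBF + MTTR)
Availability = 3588 / (3588 + 257)
Availability = 3588 / 3845
Availability = 93.316%

93.316%


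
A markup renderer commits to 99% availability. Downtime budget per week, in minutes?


Formula: allowed downtime = period * (100 - SLA) / 100
Period (week) = 10080 minutes
Unavailability fraction = (100 - 99.0) / 100
Allowed downtime = 10080 * (100 - 99.0) / 100
Allowed downtime = 100.8 minutes

100.8 minutes


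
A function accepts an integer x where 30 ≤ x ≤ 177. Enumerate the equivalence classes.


Valid range: [30, 177]
Class 1: x < 30 — invalid
Class 2: 30 ≤ x ≤ 177 — valid
Class 3: x > 177 — invalid
Total equivalence classes: 3

3 equivalence classes


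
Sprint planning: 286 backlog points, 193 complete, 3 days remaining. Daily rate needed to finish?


Formula: Required rate = Remaining points / Days left
Remaining = 286 - 193 = 93 points
Required rate = 93 / 3 = 31.0 points/day

31.0 points/day


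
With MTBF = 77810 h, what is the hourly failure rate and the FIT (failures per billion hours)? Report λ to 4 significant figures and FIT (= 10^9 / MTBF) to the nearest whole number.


Formula: λ = 1 / MTBF; FIT = λ × 1e9 = 1e9 / MTBF
λ = 1 / 77810 ≈ 1.285e-05 failures/hour
FIT = 1e9 / 77810 ≈ 12852 failures per 1e9 hours (nearest whole number)

λ = 1.285e-05 /h, FIT = 12852


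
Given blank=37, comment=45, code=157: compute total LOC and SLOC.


Total LOC = blank + comment + code
Total LOC = 37 + 45 + 157 = 239
SLOC (source only) = code = 157

Total LOC: 239, SLOC: 157


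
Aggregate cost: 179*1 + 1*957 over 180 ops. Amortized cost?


Formula: Amortized cost = Total cost / Operations
Total cost = (179 * 1) + (1 * 957)
Total cost = 179 + 957 = 1136
Amortized = 1136 / 180 = 6.3111

6.3111


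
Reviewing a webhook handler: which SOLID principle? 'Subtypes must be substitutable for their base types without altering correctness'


This describes the Liskov Substitution Principle (LSP)

Liskov Substitution Principle (LSP)


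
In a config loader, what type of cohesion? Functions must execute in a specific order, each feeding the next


Reasoning: Output of one is input to next
Type: Sequential cohesion

Sequential cohesion


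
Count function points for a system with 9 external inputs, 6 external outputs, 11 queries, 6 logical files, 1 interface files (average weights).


UFP = EI*4 + EO*5 + EQ*4 + ILF*10 + EIF*7
UFP = 9*4 + 6*5 + 11*4 + 6*10 + 1*7
UFP = 36 + 30 + 44 + 60 + 7
UFP = 177

177


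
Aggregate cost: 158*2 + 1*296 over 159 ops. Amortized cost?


Formula: Amortized cost = Total cost / Operations
Total cost = (158 * 2) + (1 * 296)
Total cost = 316 + 296 = 612
Amortized = 612 / 159 = 3.8491

3.8491


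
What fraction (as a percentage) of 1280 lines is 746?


Coverage = covered / total * 100
Coverage = 746 / 1280 * 100
Coverage = 58.28%

58.28%


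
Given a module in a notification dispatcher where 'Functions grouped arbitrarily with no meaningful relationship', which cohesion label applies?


Reasoning: Worst: random grouping
Type: Coincidental cohesion

Coincidental cohesion


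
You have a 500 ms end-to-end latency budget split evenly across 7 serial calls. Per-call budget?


Formula: per_stage = total_budget / stages
per_stage = 500 / 7
per_stage = 71.43 ms

71.43 ms


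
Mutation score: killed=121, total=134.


Mutation score = killed / total * 100
Mutation score = 121 / 134 * 100
Mutation score = 90.3%

90.3%


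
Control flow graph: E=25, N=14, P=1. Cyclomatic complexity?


Formula: V(G) = E - N + 2P
V(G) = 25 - 14 + 2*1
V(G) = 11 + 2
V(G) = 13

13


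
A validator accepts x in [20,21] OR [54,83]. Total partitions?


Valid ranges: [20,21] and [54,83]
Class 1: x < 20 — invalid
Class 2: 20 ≤ x ≤ 21 — valid
Class 3: 21 < x < 54 — invalid (gap between ranges)
Class 4: 54 ≤ x ≤ 83 — valid
Class 5: x > 83 — invalid
Total equivalence classes: 5

5 equivalence classes


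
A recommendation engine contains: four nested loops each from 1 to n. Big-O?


Reasoning: four levels of nesting
Complexity: O(n^4)

O(n^4)


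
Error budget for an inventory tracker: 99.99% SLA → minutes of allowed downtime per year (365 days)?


Formula: allowed downtime = period * (100 - SLA) / 100
Period (year (365 days)) = 525600 minutes
Unavailability fraction = (100 - 99.99) / 100
Allowed downtime = 525600 * (100 - 99.99) / 100
Allowed downtime = 52.56 minutes

52.56 minutes


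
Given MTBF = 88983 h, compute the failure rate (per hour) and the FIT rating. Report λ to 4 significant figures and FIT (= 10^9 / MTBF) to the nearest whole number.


Formula: λ = 1 / MTBF; FIT = λ × 1e9 = 1e9 / MTBF
λ = 1 / 88983 ≈ 1.124e-05 failures/hour
FIT = 1e9 / 88983 ≈ 11238 failures per 1e9 hours (nearest whole number)

λ = 1.124e-05 /h, FIT = 11238


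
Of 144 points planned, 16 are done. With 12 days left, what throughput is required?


Formula: Required rate = Remaining points / Days left
Remaining = 144 - 16 = 128 points
Required rate = 128 / 12 = 10.67 points/day

10.67 points/day


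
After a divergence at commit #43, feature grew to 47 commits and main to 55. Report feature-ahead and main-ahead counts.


Common ancestor: commit #43
feature commits after divergence: 47 - 43 = 4
main commits after divergence: 55 - 43 = 12
feature is 4 commits ahead of main
main is 12 commits ahead of feature

feature ahead: 4, main ahead: 12


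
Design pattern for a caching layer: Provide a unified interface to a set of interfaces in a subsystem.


This matches the Facade pattern

Facade


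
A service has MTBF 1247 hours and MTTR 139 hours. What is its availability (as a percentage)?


Availability = MTBF / (MTBF + MTTR)
Availability = 1247 / (1247 + 139)
Availability = 1247 / 1386
Availability = 89.9711%

89.9711%


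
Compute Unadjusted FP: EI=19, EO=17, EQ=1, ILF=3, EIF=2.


UFP = EI*4 + EO*5 + EQ*4 + ILF*10 + EIF*7
UFP = 19*4 + 17*5 + 1*4 + 3*10 + 2*7
UFP = 76 + 85 + 4 + 30 + 14
UFP = 209

209


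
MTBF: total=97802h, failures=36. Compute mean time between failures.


Formula: MTBF = Total operating time / Number of failures
MTBF = 97802 / 36
MTBF = 2716.72 hours

2716.72 hours


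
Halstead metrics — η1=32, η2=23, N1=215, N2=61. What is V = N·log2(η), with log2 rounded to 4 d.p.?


Formula: V = N * log2(η), where N = N1 + N2 and η = η1 + η2
η = 32 + 23 = 55
N = 215 + 61 = 276
log2(55) ≈ 5.7814
V = 276 * 5.7814 = 1595.67

1595.67


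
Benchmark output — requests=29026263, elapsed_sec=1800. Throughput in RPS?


Formula: throughput = requests / seconds
throughput = 29026263 / 1800
throughput = 16125.7 requests/second

16125.7 requests/second


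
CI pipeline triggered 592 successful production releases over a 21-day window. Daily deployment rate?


Formula: deployments per day = releases / days
= 592 / 21
= 28.19 deploys/day
(equivalently, 197.33 deploys/week)

28.19 deploys/day


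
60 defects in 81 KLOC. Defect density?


Defect density = defects / KLOC
Defect density = 60 / 81
Defect density = 0.741 defects/KLOC

0.741 defects/KLOC


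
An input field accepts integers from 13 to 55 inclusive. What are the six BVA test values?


Range: [13, 55]
Boundaries: just below min, min, min+1, max-1, max, just above max
Values: [12, 13, 14, 54, 55, 56]

[12, 13, 14, 54, 55, 56]


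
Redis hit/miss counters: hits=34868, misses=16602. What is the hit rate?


Formula: hit rate = hits / (hits + misses) * 100
hit rate = 34868 / (34868 + 16602) * 100
hit rate = 34868 / 51470 * 100
hit rate = 67.74%

67.74%


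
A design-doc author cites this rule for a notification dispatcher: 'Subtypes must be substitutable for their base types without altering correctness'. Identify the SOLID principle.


This describes the Liskov Substitution Principle (LSP)

Liskov Substitution Principle (LSP)


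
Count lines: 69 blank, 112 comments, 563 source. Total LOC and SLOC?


Total LOC = blank + comment + code
Total LOC = 69 + 112 + 563 = 744
SLOC (source only) = code = 563

Total LOC: 744, SLOC: 563


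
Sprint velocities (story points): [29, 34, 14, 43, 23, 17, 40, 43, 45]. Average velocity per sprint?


Formula: Avg velocity = Total points / Number of sprints
Points: [29, 34, 14, 43, 23, 17, 40, 43, 45]
Sum = 29 + 34 + 14 + 43 + 23 + 17 + 40 + 43 + 45 = 288
Avg velocity = 288 / 9 = 32.0 points/sprint

32.0 points/sprint


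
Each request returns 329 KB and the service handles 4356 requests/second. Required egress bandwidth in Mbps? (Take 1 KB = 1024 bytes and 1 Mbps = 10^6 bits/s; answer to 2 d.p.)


Formula: Mbps = payload_bytes * RPS * 8 / 1e6
Payload per request = 329 KB = 329 * 1024 = 336896 bytes
Total bytes/sec = 336896 * 4356 = 1467518976
Total bits/sec = 1467518976 * 8 = 11740151808
Mbps = 11740151808 / 1e6 = 11740.15

11740.15 Mbps


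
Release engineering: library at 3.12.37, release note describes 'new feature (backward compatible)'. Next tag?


Current: 3.12.37
Change category: 'new feature (backward compatible)' → minor bump
SemVer rule: minor bump → increment MINOR, reset PATCH to 0 (MAJOR unchanged)
New: 3.13.0

3.13.0


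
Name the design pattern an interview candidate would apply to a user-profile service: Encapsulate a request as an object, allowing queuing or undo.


This matches the Command pattern

Command


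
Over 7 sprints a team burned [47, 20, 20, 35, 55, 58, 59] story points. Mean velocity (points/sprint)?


Formula: Avg velocity = Total points / Number of sprints
Points: [47, 20, 20, 35, 55, 58, 59]
Sum = 47 + 20 + 20 + 35 + 55 + 58 + 59 = 294
Avg velocity = 294 / 7 = 42.0 points/sprint

42.0 points/sprint


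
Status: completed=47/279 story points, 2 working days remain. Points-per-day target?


Formula: Required rate = Remaining points / Days left
Remaining = 279 - 47 = 232 points
Required rate = 232 / 2 = 116.0 points/day

116.0 points/day


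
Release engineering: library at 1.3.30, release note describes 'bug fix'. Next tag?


Current: 1.3.30
Change category: 'bug fix' → patch bump
SemVer rule: patch bump → increment PATCH (MAJOR and MINOR unchanged)
New: 1.3.31

1.3.31


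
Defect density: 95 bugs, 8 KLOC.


Defect density = defects / KLOC
Defect density = 95 / 8
Defect density = 11.875 defects/KLOC

11.875 defects/KLOC


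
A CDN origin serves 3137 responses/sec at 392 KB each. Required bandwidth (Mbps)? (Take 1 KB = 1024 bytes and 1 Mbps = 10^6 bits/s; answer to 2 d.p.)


Formula: Mbps = payload_bytes * RPS * 8 / 1e6
Payload per request = 392 KB = 392 * 1024 = 401408 bytes
Total bytes/sec = 401408 * 3137 = 1259216896
Total bits/sec = 1259216896 * 8 = 10073735168
Mbps = 10073735168 / 1e6 = 10073.74

10073.74 Mbps


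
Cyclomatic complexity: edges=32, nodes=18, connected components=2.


Formula: V(G) = E - N + 2P
V(G) = 32 - 18 + 2*2
V(G) = 14 + 4
V(G) = 18

18


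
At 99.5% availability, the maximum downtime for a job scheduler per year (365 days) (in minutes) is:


Formula: allowed downtime = period * (100 - SLA) / 100
Period (year (365 days)) = 525600 minutes
Unavailability fraction = (100 - 99.5) / 100
Allowed downtime = 525600 * (100 - 99.5) / 100
Allowed downtime = 2628.0 minutes

2628.0 minutes


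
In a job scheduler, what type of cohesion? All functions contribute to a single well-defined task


Reasoning: Best: single purpose
Type: Functional cohesion

Functional cohesion


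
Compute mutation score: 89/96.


Mutation score = killed / total * 100
Mutation score = 89 / 96 * 100
Mutation score = 92.71%

92.71%


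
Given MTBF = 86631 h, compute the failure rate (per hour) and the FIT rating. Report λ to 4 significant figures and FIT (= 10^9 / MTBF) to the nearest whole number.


Formula: λ = 1 / MTBF; FIT = λ × 1e9 = 1e9 / MTBF
λ = 1 / 86631 ≈ 1.154e-05 failures/hour
FIT = 1e9 / 86631 ≈ 11543 failures per 1e9 hours (nearest whole number)

λ = 1.154e-05 /h, FIT = 11543


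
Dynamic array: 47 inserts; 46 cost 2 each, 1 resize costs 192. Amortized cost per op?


Formula: Amortized cost = Total cost / Operations
Total cost = (46 * 2) + (1 * 192)
Total cost = 92 + 192 = 284
Amortized = 284 / 47 = 6.0426

6.0426


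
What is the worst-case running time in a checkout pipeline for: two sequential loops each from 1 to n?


Reasoning: sequential dominates: O(n) + O(n) = O(n)
Complexity: O(n)

O(n)


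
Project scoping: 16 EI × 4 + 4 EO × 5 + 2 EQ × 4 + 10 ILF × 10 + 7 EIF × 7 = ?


UFP = EI*4 + EO*5 + EQ*4 + ILF*10 + EIF*7
UFP = 16*4 + 4*5 + 2*4 + 10*10 + 7*7
UFP = 64 + 20 + 8 + 100 + 49
UFP = 241

241


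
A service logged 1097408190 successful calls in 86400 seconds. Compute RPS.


Formula: throughput = requests / seconds
throughput = 1097408190 / 86400
throughput = 12701.48 requests/second

12701.48 requests/second


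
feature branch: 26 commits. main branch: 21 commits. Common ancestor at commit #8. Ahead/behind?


Common ancestor: commit #8
feature commits after divergence: 26 - 8 = 18
main commits after divergence: 21 - 8 = 13
feature is 18 commits ahead of main
main is 13 commits ahead of feature

feature ahead: 18, main ahead: 13


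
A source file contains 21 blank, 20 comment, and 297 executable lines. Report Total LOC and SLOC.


Total LOC = blank + comment + code
Total LOC = 21 + 20 + 297 = 338
SLOC (source only) = code = 297

Total LOC: 338, SLOC: 297


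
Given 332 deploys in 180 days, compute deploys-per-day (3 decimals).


Formula: deployments per day = releases / days
= 332 / 180
= 1.844 deploys/day
(equivalently, 12.91 deploys/week)

1.844 deploys/day


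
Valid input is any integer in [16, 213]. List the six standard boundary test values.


Range: [16, 213]
Boundaries: just below min, min, min+1, max-1, max, just above max
Values: [15, 16, 17, 212, 213, 214]

[15, 16, 17, 212, 213, 214]


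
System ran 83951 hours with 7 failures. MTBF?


Formula: MTBF = Total operating time / Number of failures
MTBF = 83951 / 7
MTBF = 11993.0 hours

11993.0 hours


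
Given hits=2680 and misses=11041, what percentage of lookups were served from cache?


Formula: hit rate = hits / (hits + misses) * 100
hit rate = 2680 / (2680 + 11041) * 100
hit rate = 2680 / 13721 * 100
hit rate = 19.53%

19.53%


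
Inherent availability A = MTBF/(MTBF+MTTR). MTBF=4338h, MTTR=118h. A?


Availability = MTBF / (MTBF + MTTR)
Availability = 4338 / (4338 + 118)
Availability = 4338 / 4456
Availability = 97.3519%

97.3519%


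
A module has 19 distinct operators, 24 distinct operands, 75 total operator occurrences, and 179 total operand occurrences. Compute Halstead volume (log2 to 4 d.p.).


Formula: V = N * log2(η), where N = N1 + N2 and η = η1 + η2
η = 19 + 24 = 43
N = 75 + 179 = 254
log2(43) ≈ 5.4263
V = 254 * 5.4263 = 1378.28

1378.28


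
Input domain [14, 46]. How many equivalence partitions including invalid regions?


Valid range: [14, 46]
Class 1: x < 14 — invalid
Class 2: 14 ≤ x ≤ 46 — valid
Class 3: x > 46 — invalid
Total equivalence classes: 3

3 equivalence classes


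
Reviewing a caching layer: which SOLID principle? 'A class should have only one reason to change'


This describes the Single Responsibility Principle (SRP)

Single Responsibility Principle (SRP)


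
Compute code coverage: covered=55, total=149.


Coverage = covered / total * 100
Coverage = 55 / 149 * 100
Coverage = 36.91%

36.91%


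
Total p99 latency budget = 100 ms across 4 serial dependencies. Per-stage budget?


Formula: per_stage = total_budget / stages
per_stage = 100 / 4
per_stage = 25.0 ms

25.0 ms


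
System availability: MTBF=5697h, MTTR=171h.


Availability = MTBF / (MTBF + MTTR)
Availability = 5697 / (5697 + 171)
Availability = 5697 / 5868
Availability = 97.0859%

97.0859%


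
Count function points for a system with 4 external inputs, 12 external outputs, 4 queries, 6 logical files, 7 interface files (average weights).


UFP = EI*4 + EO*5 + EQ*4 + ILF*10 + EIF*7
UFP = 4*4 + 12*5 + 4*4 + 6*10 + 7*7
UFP = 16 + 60 + 16 + 60 + 49
UFP = 201

201


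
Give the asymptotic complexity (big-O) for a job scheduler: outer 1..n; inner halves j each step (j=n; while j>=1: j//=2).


Reasoning: n times log n
Complexity: O(n log n)

O(n log n)


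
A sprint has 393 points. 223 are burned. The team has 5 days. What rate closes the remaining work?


Formula: Required rate = Remaining points / Days left
Remaining = 393 - 223 = 170 points
Required rate = 170 / 5 = 34.0 points/day

34.0 points/day


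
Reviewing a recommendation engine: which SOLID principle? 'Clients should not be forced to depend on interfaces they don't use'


This describes the Interface Segregation Principle (ISP)

Interface Segregation Principle (ISP)


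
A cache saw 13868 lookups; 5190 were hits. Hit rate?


Formula: hit rate = hits / (hits + misses) * 100
hit rate = 5190 / (5190 + 8678) * 100
hit rate = 5190 / 13868 * 100
hit rate = 37.42%

37.42%


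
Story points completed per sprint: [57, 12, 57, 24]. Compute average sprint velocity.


Formula: Avg velocity = Total points / Number of sprints
Points: [57, 12, 57, 24]
Sum = 57 + 12 + 57 + 24 = 150
Avg velocity = 150 / 4 = 37.5 points/sprint

37.5 points/sprint


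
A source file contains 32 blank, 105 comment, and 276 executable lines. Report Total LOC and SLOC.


Total LOC = blank + comment + code
Total LOC = 32 + 105 + 276 = 413
SLOC (source only) = code = 276

Total LOC: 413, SLOC: 276


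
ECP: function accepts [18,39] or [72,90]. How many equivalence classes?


Valid ranges: [18,39] and [72,90]
Class 1: x < 18 — invalid
Class 2: 18 ≤ x ≤ 39 — valid
Class 3: 39 < x < 72 — invalid (gap between ranges)
Class 4: 72 ≤ x ≤ 90 — valid
Class 5: x > 90 — invalid
Total equivalence classes: 5

5 equivalence classes


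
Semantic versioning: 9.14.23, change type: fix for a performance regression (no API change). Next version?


Current: 9.14.23
Change category: 'fix for a performance regression (no API change)' → patch bump
SemVer rule: patch bump → increment PATCH (MAJOR and MINOR unchanged)
New: 9.14.24

9.14.24


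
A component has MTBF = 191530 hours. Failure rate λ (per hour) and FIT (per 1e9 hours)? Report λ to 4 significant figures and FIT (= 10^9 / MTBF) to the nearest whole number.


Formula: λ = 1 / MTBF; FIT = λ × 1e9 = 1e9 / MTBF
λ = 1 / 191530 ≈ 5.221e-06 failures/hour
FIT = 1e9 / 191530 ≈ 5221 failures per 1e9 hours (nearest whole number)

λ = 5.221e-06 /h, FIT = 5221


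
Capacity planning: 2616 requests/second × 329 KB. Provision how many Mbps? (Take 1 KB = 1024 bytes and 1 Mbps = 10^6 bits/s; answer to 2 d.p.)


Formula: Mbps = payload_bytes * RPS * 8 / 1e6
Payload per request = 329 KB = 329 * 1024 = 336896 bytes
Total bytes/sec = 336896 * 2616 = 881319936
Total bits/sec = 881319936 * 8 = 7050559488
Mbps = 7050559488 / 1e6 = 7050.56

7050.56 Mbps


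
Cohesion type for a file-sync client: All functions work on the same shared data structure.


Reasoning: Functions share data
Type: Communicational cohesion

Communicational cohesion


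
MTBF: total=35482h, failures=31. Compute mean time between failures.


Formula: MTBF = Total operating time / Number of failures
MTBF = 35482 / 31
MTBF = 1144.58 hours

1144.58 hours


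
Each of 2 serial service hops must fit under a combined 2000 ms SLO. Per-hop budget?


Formula: per_stage = total_budget / stages
per_stage = 2000 / 2
per_stage = 1000.0 ms

1000.0 ms


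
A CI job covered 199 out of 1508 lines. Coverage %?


Coverage = covered / total * 100
Coverage = 199 / 1508 * 100
Coverage = 13.2%

13.2%


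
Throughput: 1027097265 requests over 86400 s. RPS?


Formula: throughput = requests / seconds
throughput = 1027097265 / 86400
throughput = 11887.7 requests/second

11887.7 requests/second


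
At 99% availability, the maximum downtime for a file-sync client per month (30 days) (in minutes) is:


Formula: allowed downtime = period * (100 - SLA) / 100
Period (month (30 days)) = 43200 minutes
Unavailability fraction = (100 - 99.0) / 100
Allowed downtime = 43200 * (100 - 99.0) / 100
Allowed downtime = 432.0 minutes

432.0 minutes


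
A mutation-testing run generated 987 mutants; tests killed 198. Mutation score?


Mutation score = killed / total * 100
Mutation score = 198 / 987 * 100
Mutation score = 20.06%

20.06%


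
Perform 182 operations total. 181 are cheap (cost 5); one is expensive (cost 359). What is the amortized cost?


Formula: Amortized cost = Total cost / Operations
Total cost = (181 * 5) + (1 * 359)
Total cost = 905 + 359 = 1264
Amortized = 1264 / 182 = 6.9451

6.9451


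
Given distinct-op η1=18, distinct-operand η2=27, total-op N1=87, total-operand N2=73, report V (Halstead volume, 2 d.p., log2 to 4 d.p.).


Formula: V = N * log2(η), where N = N1 + N2 and η = η1 + η2
η = 18 + 27 = 45
N = 87 + 73 = 160
log2(45) ≈ 5.4919
V = 160 * 5.4919 = 878.70

878.70


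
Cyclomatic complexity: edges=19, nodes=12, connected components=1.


Formula: V(G) = E - N + 2P
V(G) = 19 - 12 + 2*1
V(G) = 7 + 2
V(G) = 9

9


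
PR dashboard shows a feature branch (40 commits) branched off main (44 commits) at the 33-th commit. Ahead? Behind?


Common ancestor: commit #33
feature commits after divergence: 40 - 33 = 7
main commits after divergence: 44 - 33 = 11
feature is 7 commits ahead of main
main is 11 commits ahead of feature

feature ahead: 7, main ahead: 11


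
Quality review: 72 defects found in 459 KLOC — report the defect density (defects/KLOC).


Defect density = defects / KLOC
Defect density = 72 / 459
Defect density = 0.157 defects/KLOC

0.157 defects/KLOC


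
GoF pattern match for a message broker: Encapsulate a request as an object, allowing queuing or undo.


This matches the Command pattern

Command


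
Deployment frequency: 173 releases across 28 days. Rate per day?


Formula: deployments per day = releases / days
= 173 / 28
= 6.179 deploys/day
(equivalently, 43.25 deploys/week)

6.179 deploys/day


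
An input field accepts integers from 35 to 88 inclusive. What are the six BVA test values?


Range: [35, 88]
Boundaries: just below min, min, min+1, max-1, max, just above max
Values: [34, 35, 36, 87, 88, 89]

[34, 35, 36, 87, 88, 89]


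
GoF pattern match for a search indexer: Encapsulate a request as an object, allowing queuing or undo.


This matches the Command pattern

Command


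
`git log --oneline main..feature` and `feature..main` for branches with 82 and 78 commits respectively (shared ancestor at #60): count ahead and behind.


Common ancestor: commit #60
feature commits after divergence: 82 - 60 = 22
main commits after divergence: 78 - 60 = 18
feature is 22 commits ahead of main
main is 18 commits ahead of feature

feature ahead: 22, main ahead: 18


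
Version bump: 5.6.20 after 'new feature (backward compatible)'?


Current: 5.6.20
Change category: 'new feature (backward compatible)' → minor bump
SemVer rule: minor bump → increment MINOR, reset PATCH to 0 (MAJOR unchanged)
New: 5.7.0

5.7.0


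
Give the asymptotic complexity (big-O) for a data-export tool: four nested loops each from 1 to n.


Reasoning: four levels of nesting
Complexity: O(n^4)

O(n^4)


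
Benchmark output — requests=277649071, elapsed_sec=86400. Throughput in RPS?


Formula: throughput = requests / seconds
throughput = 277649071 / 86400
throughput = 3213.53 requests/second

3213.53 requests/second


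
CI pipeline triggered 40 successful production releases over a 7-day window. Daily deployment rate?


Formula: deployments per day = releases / days
= 40 / 7
= 5.714 deploys/day
(equivalently, 40.0 deploys/week)

5.714 deploys/day


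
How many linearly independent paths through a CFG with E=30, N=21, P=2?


Formula: V(G) = E - N + 2P
V(G) = 30 - 21 + 2*2
V(G) = 9 + 4
V(G) = 13

13


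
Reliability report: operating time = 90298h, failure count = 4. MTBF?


Formula: MTBF = Total operating time / Number of failures
MTBF = 90298 / 4
MTBF = 22574.5 hours

22574.5 hours


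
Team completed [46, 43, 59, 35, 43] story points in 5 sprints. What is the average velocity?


Formula: Avg velocity = Total points / Number of sprints
Points: [46, 43, 59, 35, 43]
Sum = 46 + 43 + 59 + 35 + 43 = 226
Avg velocity = 226 / 5 = 45.2 points/sprint

45.2 points/sprint


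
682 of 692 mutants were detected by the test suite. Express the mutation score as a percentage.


Mutation score = killed / total * 100
Mutation score = 682 / 692 * 100
Mutation score = 98.55%

98.55%


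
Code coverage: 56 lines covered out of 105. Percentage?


Coverage = covered / total * 100
Coverage = 56 / 105 * 100
Coverage = 53.33%

53.33%


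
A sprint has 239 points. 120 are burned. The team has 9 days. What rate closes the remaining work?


Formula: Required rate = Remaining points / Days left
Remaining = 239 - 120 = 119 points
Required rate = 119 / 9 = 13.22 points/day

13.22 points/day


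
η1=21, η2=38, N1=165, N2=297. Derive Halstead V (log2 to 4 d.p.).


Formula: V = N * log2(η), where N = N1 + N2 and η = η1 + η2
η = 21 + 38 = 59
N = 165 + 297 = 462
log2(59) ≈ 5.8826
V = 462 * 5.8826 = 2717.76

2717.76


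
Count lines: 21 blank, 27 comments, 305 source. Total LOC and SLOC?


Total LOC = blank + comment + code
Total LOC = 21 + 27 + 305 = 353
SLOC (source only) = code = 305

Total LOC: 353, SLOC: 305


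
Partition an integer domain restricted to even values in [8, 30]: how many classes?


Constraint: even integers in [8, 30]
Class 1: x < 8 — out-of-range invalid
Class 2: x in [8,30] but odd — wrong type invalid
Class 3: x in [8,30] and even — valid
Class 4: x > 30 — out-of-range invalid
Total equivalence classes: 4

4 equivalence classes


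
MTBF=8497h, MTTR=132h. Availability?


Availability = MTBF / (MTBF + MTTR)
Availability = 8497 / (8497 + 132)
Availability = 8497 / 8629
Availability = 98.4703%

98.4703%


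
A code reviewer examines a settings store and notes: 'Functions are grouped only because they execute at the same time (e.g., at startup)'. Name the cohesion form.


Reasoning: Related by timing only
Type: Temporal cohesion

Temporal cohesion


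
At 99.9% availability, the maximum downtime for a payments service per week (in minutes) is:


Formula: allowed downtime = period * (100 - SLA) / 100
Period (week) = 10080 minutes
Unavailability fraction = (100 - 99.9) / 100
Allowed downtime = 10080 * (100 - 99.9) / 100
Allowed downtime = 10.08 minutes

10.08 minutes


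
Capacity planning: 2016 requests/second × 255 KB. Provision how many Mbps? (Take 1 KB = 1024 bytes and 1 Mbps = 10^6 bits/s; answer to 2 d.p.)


Formula: Mbps = payload_bytes * RPS * 8 / 1e6
Payload per request = 255 KB = 255 * 1024 = 261120 bytes
Total bytes/sec = 261120 * 2016 = 526417920
Total bits/sec = 526417920 * 8 = 4211343360
Mbps = 4211343360 / 1e6 = 4211.34

4211.34 Mbps


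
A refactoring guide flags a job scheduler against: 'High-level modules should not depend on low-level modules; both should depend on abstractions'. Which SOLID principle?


This describes the Dependency Inversion Principle (DIP)

Dependency Inversion Principle (DIP)


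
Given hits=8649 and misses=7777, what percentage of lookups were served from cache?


Formula: hit rate = hits / (hits + misses) * 100
hit rate = 8649 / (8649 + 7777) * 100
hit rate = 8649 / 16426 * 100
hit rate = 52.65%

52.65%


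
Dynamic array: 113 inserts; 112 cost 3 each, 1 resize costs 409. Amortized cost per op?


Formula: Amortized cost = Total cost / Operations
Total cost = (112 * 3) + (1 * 409)
Total cost = 336 + 409 = 745
Amortized = 745 / 113 = 6.5929

6.5929


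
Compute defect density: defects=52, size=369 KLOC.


Defect density = defects / KLOC
Defect density = 52 / 369
Defect density = 0.141 defects/KLOC

0.141 defects/KLOC


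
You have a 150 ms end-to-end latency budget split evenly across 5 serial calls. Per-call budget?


Formula: per_stage = total_budget / stages
per_stage = 150 / 5
per_stage = 30.0 ms

30.0 ms


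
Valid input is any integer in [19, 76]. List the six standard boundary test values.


Range: [19, 76]
Boundaries: just below min, min, min+1, max-1, max, just above max
Values: [18, 19, 20, 75, 76, 77]

[18, 19, 20, 75, 76, 77]


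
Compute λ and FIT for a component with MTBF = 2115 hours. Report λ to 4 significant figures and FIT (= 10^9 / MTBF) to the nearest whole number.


Formula: λ = 1 / MTBF; FIT = λ × 1e9 = 1e9 / MTBF
λ = 1 / 2115 ≈ 4.728e-04 failures/hour
FIT = 1e9 / 2115 ≈ 472813 failures per 1e9 hours (nearest whole number)

λ = 4.728e-04 /h, FIT = 472813
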